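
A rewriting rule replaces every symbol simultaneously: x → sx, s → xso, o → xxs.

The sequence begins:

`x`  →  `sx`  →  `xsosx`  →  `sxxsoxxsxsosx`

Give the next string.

Rewriting the 13 symbols of sxxsoxxsxsosx one by one yields xso sx sx xso xxs sx sx xso sx xso xxs xso sx; concatenated:

xsosxsxxsoxxssxsxxsosxxsoxxsxsosx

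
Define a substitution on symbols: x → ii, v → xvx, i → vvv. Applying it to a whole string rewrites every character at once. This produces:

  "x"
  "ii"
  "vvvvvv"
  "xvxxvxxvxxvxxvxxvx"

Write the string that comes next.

φ(xvxxvxxvxxvxxvxxvx) expands symbol-by-symbol to ii xvx ii ii xvx ii ii xvx ii ii xvx ii ii xvx ii ii xvx ii; joining the 18 pieces gives the next term.

iixvxiiiixvxiiiixvxiiiixvxiiiixvxiiiixvxii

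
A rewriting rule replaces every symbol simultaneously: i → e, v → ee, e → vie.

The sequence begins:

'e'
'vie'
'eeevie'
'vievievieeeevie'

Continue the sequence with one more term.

Replace each of the 15 characters of vievievieeeevie in place — ee e vie ee e vie ee e vie vie vie vie ee e vie — and concatenate.

eeevieeeevieeeevievievievieeeevie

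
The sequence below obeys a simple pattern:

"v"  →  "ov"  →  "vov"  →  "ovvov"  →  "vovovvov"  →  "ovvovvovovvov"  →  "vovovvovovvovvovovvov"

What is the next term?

From term 3 onward, concatenate the second-to-last term with the last: v·ov = vov, ov·vov = ovvov, …
The next term joins ovvovvovovvov and vovovvovovvovvovovvov.

ovvovvovovvovvovovvovovvovvovovvov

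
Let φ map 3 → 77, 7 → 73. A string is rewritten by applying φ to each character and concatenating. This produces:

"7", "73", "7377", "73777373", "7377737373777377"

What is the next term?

φ(7377737373777377) expands symbol-by-symbol to 73 77 73 73 73 77 73 77 73 77 73 73 73 77 73 73; joining the 16 pieces gives the next term.

73777373737773777377737373777373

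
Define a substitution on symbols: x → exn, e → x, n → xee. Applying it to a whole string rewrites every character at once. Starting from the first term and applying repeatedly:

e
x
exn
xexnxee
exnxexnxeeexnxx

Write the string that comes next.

Applying the rule to each of the 15 symbols of exnxexnxeeexnxx gives the pieces x exn xee exn x exn xee exn x x x exn xee exn exn, which concatenate to the answer.

xexnxeeexnxexnxeeexnxxxexnxeeexnexn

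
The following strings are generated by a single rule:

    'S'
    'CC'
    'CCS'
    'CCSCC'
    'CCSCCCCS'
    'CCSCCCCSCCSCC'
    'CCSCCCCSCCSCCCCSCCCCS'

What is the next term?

CCSCCCCSCCSCCCCSCCCCSCCSCCCCSCCSCC

This is a Fibonacci-style word recurrence s(k) = s(k−1)·s(k−2): e.g. CC·S = CCS.
The next term joins CCSCCCCSCCSCCCCSCCCCS and CCSCCCCSCCSCC.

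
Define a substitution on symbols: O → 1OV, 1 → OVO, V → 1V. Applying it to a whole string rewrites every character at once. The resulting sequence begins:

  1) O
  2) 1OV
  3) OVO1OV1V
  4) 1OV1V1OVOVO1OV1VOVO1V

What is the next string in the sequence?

OVO1OV1VOVO1VOVO1OV1V1OV1V1OVOVO1OV1VOVO1V1OV1V1OVOVO1V

Applying the rule to each of the 21 symbols of 1OV1V1OVOVO1OV1VOVO1V gives the pieces OVO 1OV 1V OVO 1V OVO 1OV 1V 1OV 1V 1OV OVO 1OV 1V OVO 1V 1OV 1V 1OV OVO 1V, which concatenate to the answer.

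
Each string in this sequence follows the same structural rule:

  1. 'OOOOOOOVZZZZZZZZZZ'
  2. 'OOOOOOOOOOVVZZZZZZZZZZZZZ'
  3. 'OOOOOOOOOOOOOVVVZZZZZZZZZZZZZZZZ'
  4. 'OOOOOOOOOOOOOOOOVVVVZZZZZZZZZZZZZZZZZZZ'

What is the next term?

OOOOOOOOOOOOOOOOOOOVVVVVZZZZZZZZZZZZZZZZZZZZZZ

Reading off run lengths: O runs 7, 10, 13, 16; V runs 1, 2, 3, 4; Z runs 10, 13, 16, 19 — each is linear in n, where the shown terms are n = 3, 4, 5, 6.
At n = 7 the blocks have lengths 19, 5, 22.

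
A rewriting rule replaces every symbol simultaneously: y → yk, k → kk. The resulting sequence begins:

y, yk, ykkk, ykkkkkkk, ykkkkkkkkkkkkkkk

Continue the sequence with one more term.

Replace each of the 16 characters of ykkkkkkkkkkkkkkk in place — yk kk kk kk kk kk kk kk kk kk kk kk kk kk kk kk — and concatenate.

ykkkkkkkkkkkkkkkkkkkkkkkkkkkkkkk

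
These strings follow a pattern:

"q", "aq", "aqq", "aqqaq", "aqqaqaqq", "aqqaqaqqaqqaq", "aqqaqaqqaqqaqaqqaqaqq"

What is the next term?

Each term (from the third on) is the previous term followed by the one before it: term 3 = aq·q = aqq.
Continuing: aqqaqaqqaqqaqaqqaqaqq · aqqaqaqqaqqaq gives term 8.

aqqaqaqqaqqaqaqqaqaqqaqqaqaqqaqqaq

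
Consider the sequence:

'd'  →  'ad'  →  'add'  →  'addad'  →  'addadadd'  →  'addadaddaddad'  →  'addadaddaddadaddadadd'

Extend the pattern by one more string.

Each term (from the third on) is the previous term followed by the one before it: term 3 = ad·d = add.
So term 8 is addadaddaddadaddadadd·addadaddaddad.

addadaddaddadaddadaddaddadaddaddad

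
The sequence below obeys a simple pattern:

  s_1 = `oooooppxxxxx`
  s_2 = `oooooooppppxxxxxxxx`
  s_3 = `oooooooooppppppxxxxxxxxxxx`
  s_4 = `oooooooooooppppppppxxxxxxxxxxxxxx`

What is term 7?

oooooooooooooooooppppppppppppppxxxxxxxxxxxxxxxxxxxxxxx

The n-th term is 2n+3 o's then 2n p's then 3n+2 x's (n = 1, 2, …).
For term 7, n = 7, so the run lengths are 17, 14, 23.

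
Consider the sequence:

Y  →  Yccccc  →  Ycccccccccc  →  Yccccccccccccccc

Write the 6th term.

Yccccccccccccccccccccccccc

Each term is the previous one with ccccc appended.
From Yccccccccccccccc, 2 further steps: Yccccccccccccccc → Ycccccccccccccccccccc → (answer).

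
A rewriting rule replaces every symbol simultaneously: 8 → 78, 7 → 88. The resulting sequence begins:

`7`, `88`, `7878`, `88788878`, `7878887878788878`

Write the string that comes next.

φ(7878887878788878) expands symbol-by-symbol to 88 78 88 78 78 78 88 78 88 78 88 78 78 78 88 78; joining the 16 pieces gives the next term.

88788878787888788878887878788878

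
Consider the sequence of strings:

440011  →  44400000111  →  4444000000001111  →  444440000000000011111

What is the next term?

44444400000000000000111111

Term n consists of n+1 4's, followed by 3n-1 0's, followed by n+1 1's (n = 1, 2, …).
Setting n = 5 gives 6, 14, 6 characters in each block.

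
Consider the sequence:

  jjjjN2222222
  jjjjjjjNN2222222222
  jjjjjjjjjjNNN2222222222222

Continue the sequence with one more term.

jjjjjjjjjjjjjNNNN2222222222222222

Each string has the form j^{3n-2} N^{n-1} 2^{3n+1}, where the shown terms are n = 2, 3, 4.
At n = 5 the blocks have lengths 13, 4, 16.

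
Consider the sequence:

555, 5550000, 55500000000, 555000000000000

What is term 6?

Each term is the previous one with 0000 appended.
From 555000000000000, 2 further steps: 555000000000000 → 5550000000000000000 → (answer).

55500000000000000000000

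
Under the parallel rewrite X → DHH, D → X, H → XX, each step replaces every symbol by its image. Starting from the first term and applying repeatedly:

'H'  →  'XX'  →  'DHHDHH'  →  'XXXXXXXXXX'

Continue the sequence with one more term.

Apply φ to XXXXXXXXXX symbol by symbol: X→DHH, X→DHH, X→DHH, X→DHH, X→DHH, X→DHH, X→DHH, X→DHH, X→DHH, X→DHH; joined: DHH DHH DHH DHH DHH DHH DHH DHH DHH DHH.

DHHDHHDHHDHHDHHDHHDHHDHHDHHDHH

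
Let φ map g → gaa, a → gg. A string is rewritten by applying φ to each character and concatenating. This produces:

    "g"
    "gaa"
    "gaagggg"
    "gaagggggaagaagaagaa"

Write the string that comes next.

Rewriting the 19 symbols of gaagggggaagaagaagaa one by one yields gaa gg gg gaa gaa gaa gaa gaa gg gg gaa gg gg gaa gg gg gaa gg gg; concatenated:

gaagggggaagaagaagaagaagggggaagggggaagggggaagggg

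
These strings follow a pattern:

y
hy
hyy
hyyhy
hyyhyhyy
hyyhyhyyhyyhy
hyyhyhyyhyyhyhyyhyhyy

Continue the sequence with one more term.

Each term (from the third on) is the previous term followed by the one before it: term 3 = hy·y = hyy.
So term 8 is hyyhyhyyhyyhyhyyhyhyy·hyyhyhyyhyyhy.

hyyhyhyyhyyhyhyyhyhyyhyyhyhyyhyyhy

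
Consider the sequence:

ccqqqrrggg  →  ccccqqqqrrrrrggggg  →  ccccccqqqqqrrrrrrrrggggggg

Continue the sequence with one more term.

Reading off run lengths: c runs 2, 4, 6; q runs 3, 4, 5; r runs 2, 5, 8; g runs 3, 5, 7 — each is linear in n (n = 1, 2, …).
Setting n = 4 gives 8, 6, 11, 9 characters in each block.

ccccccccqqqqqqrrrrrrrrrrrggggggggg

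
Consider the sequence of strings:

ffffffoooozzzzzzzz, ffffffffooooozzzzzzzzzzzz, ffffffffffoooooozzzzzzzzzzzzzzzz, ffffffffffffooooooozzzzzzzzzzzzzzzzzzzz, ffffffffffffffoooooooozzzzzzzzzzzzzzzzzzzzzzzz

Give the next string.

Term n consists of 2n+2 f's, followed by n+2 o's, followed by 4n z's, where the shown terms are n = 2, 3, 4, 5, 6.
At n = 7 the blocks have lengths 16, 9, 28.

ffffffffffffffffooooooooozzzzzzzzzzzzzzzzzzzzzzzzzzzz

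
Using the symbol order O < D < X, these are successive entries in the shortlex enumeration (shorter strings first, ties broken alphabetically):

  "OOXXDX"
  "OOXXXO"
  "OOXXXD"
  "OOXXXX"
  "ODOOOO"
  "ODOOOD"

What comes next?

ODOOOX

Treat ODOOOD as a base-3 numeral over the given alphabet and add one, carrying through any trailing X's.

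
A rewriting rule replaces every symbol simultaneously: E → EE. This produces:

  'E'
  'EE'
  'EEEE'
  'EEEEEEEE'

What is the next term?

EEEEEEEEEEEEEEEE

Expanding EEEEEEEE: E→EE, E→EE, E→EE, E→EE, E→EE, E→EE, E→EE, E→EE. Concatenated: EE EE EE EE EE EE EE EE.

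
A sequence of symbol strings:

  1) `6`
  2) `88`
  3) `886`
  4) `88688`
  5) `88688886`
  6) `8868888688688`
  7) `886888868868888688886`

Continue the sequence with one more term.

Each term (from the third on) is the previous term followed by the one before it: term 3 = 88·6 = 886.
So term 8 is 886888868868888688886·8868888688688.

8868888688688886888868868888688688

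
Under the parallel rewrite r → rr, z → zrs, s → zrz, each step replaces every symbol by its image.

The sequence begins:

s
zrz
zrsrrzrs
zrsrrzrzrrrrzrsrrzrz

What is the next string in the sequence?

Applying the rule to each of the 20 symbols of zrsrrzrzrrrrzrsrrzrz gives the pieces zrs rr zrz rr rr zrs rr zrs rr rr rr rr zrs rr zrz rr rr zrs rr zrs, which concatenate to the answer.

zrsrrzrzrrrrzrsrrzrsrrrrrrrrzrsrrzrzrrrrzrsrrzrs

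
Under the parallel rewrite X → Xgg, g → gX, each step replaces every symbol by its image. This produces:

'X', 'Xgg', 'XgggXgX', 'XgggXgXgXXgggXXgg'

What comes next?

XgggXgXgXXgggXXgggXXggXgggXgXgXXggXgggXgX

Replace each of the 17 characters of XgggXgXgXXgggXXgg in place — Xgg gX gX gX Xgg gX Xgg gX Xgg Xgg gX gX gX Xgg Xgg gX gX — and concatenate.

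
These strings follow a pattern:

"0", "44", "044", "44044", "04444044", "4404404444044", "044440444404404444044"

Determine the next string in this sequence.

4404404444044044440444404404444044

From term 3 onward, concatenate the second-to-last term with the last: 0·44 = 044, 44·044 = 44044, …
So term 8 is 4404404444044·044440444404404444044.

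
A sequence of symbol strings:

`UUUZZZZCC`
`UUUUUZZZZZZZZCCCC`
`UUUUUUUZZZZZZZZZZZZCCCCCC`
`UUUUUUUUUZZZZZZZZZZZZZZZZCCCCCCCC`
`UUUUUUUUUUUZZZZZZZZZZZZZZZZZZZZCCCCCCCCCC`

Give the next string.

UUUUUUUUUUUUUZZZZZZZZZZZZZZZZZZZZZZZZCCCCCCCCCCCC

The n-th term is 2n+1 U's then 4n Z's then 2n C's (n = 1, 2, …).
Setting n = 6 gives 13, 24, 12 characters in each block.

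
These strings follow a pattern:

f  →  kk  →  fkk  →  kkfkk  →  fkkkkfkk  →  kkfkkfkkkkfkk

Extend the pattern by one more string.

fkkkkfkkkkfkkfkkkkfkk

This is a Fibonacci-style word recurrence s(k) = s(k−2)·s(k−1): e.g. f·kk = fkk.
So term 7 is fkkkkfkk·kkfkkfkkkkfkk.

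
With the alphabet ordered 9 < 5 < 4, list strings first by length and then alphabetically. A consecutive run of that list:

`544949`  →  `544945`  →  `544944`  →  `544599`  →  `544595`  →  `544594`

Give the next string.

544559

The successor of 544594 increments the rightmost position that isn't already 4 and resets every position after it to 9.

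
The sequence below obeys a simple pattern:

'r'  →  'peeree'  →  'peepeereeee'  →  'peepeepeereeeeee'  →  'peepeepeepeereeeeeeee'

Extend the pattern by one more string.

Every step adds pee to the front and ee to the end of the previous string.
Applying this once more to peepeepeepeereeeeeeee:

peepeepeepeepeereeeeeeeeee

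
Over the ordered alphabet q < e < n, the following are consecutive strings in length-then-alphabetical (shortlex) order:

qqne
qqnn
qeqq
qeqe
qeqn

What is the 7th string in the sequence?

qeee

Continuing the enumeration 2 steps past qeqn: qeqn → qeeq → (answer).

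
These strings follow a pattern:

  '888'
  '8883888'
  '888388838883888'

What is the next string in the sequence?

8883888388838883888388838883888

s(k+1) = s(k)·3·s(k) — each term doubles the last with '3' between the halves.
One more doubling of 888388838883888 gives the answer.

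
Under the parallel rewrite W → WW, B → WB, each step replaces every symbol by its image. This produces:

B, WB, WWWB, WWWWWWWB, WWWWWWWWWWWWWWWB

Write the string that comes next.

WWWWWWWWWWWWWWWWWWWWWWWWWWWWWWWB

Replace each of the 16 characters of WWWWWWWWWWWWWWWB in place — WW WW WW WW WW WW WW WW WW WW WW WW WW WW WW WB — and concatenate.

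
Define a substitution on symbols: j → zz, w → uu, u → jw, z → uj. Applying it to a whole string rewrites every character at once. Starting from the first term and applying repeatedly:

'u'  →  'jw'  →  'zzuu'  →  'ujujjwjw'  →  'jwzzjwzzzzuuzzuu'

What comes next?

Replace each of the 16 characters of jwzzjwzzzzuuzzuu in place — zz uu uj uj zz uu uj uj uj uj jw jw uj uj jw jw — and concatenate.

zzuuujujzzuuujujujujjwjwujujjwjw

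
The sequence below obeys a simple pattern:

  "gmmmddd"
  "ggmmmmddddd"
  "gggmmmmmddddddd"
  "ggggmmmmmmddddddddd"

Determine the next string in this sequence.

gggggmmmmmmmddddddddddd

Term n consists of n-1 g's, followed by n+1 m's, followed by 2n-1 d's, where the shown terms are n = 2, 3, 4, 5.
For the next term, n = 6, so the run lengths are 5, 7, 11.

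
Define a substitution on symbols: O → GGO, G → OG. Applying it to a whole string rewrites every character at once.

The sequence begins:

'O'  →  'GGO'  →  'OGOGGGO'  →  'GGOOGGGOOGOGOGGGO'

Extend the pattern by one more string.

OGOGGGOGGOOGOGOGGGOGGOOGGGOOGGGOOGOGOGGGO

Replace each of the 17 characters of GGOOGGGOOGOGOGGGO in place — OG OG GGO GGO OG OG OG GGO GGO OG GGO OG GGO OG OG OG GGO — and concatenate.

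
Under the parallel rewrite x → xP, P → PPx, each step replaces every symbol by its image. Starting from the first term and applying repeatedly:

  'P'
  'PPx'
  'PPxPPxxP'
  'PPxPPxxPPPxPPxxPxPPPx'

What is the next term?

PPxPPxxPPPxPPxxPxPPPxPPxPPxxPPPxPPxxPxPPPxxPPPxPPxPPxxP

Replace each of the 21 characters of PPxPPxxPPPxPPxxPxPPPx in place — PPx PPx xP PPx PPx xP xP PPx PPx PPx xP PPx PPx xP xP PPx xP PPx PPx PPx xP — and concatenate.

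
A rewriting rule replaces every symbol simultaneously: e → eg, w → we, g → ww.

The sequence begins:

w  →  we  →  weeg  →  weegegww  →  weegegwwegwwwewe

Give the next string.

Applying the rule to each of the 16 symbols of weegegwwegwwwewe gives the pieces we eg eg ww eg ww we we eg ww we we we eg we eg, which concatenate to the answer.

weegegwwegwwweweegwwweweweegweeg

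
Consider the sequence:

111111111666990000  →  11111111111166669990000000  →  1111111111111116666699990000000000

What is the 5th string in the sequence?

11111111111111111111166666669999990000000000000000

Reading off run lengths: 1 runs 9, 12, 15; 6 runs 3, 4, 5; 9 runs 2, 3, 4; 0 runs 4, 7, 10 — each is linear in n, where the shown terms are n = 2, 3, 4.
For term 5, n = 6, so the run lengths are 21, 7, 6, 16.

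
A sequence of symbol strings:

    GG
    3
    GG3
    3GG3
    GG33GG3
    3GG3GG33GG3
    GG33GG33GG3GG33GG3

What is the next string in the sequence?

3GG3GG33GG3GG33GG33GG3GG33GG3

From term 3 onward, concatenate the second-to-last term with the last: GG·3 = GG3, 3·GG3 = 3GG3, …
Continuing: 3GG3GG33GG3 · GG33GG33GG3GG33GG3 gives term 8.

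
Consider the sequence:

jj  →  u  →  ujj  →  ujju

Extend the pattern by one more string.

ujjuujj

Each term (from the third on) is the previous term followed by the one before it: term 3 = u·jj = ujj.
The next term joins ujju and ujj.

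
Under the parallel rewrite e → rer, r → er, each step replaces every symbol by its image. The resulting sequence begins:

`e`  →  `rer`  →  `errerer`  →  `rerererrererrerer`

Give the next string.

errererrererrerererrererrerererrererrerer

Applying the rule to each of the 17 symbols of rerererrererrerer gives the pieces er rer er rer er rer er er rer er rer er er rer er rer er, which concatenate to the answer.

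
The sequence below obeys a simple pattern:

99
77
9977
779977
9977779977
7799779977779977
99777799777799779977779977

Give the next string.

779977997777997799777799777799779977779977

This is a Fibonacci-style word recurrence s(k) = s(k−2)·s(k−1): e.g. 99·77 = 9977.
The next term joins 7799779977779977 and 99777799777799779977779977.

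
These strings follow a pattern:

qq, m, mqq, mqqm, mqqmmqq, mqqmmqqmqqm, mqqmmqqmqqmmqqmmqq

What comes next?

This is a Fibonacci-style word recurrence s(k) = s(k−1)·s(k−2): e.g. m·qq = mqq.
Continuing: mqqmmqqmqqmmqqmmqq · mqqmmqqmqqm gives term 8.

mqqmmqqmqqmmqqmmqqmqqmmqqmqqm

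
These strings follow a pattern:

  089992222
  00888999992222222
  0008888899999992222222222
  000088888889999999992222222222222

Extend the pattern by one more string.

00000888888888999999999992222222222222222

Each string has the form 0^{n} 8^{2n-1} 9^{2n+1} 2^{3n+1} (n = 1, 2, …).
For the next term, n = 5, so the run lengths are 5, 9, 11, 16.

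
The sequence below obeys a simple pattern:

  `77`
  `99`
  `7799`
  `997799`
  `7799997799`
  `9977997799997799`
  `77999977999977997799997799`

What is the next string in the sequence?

997799779999779977999977999977997799997799

From term 3 onward, concatenate the second-to-last term with the last: 77·99 = 7799, 99·7799 = 997799, …
So term 8 is 9977997799997799·77999977999977997799997799.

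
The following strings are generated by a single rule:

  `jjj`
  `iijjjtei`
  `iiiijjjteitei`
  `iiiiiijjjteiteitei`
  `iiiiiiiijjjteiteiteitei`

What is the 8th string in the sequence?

iiiiiiiiiiiiiijjjteiteiteiteiteiteitei

Each term wraps the previous one in ii on the left and tei on the right.
From iiiiiiiijjjteiteiteitei, 3 further steps: iiiiiiiijjjteiteiteitei → iiiiiiiiiijjjteiteiteiteitei → iiiiiiiiiiiijjjteiteiteiteiteitei → (answer).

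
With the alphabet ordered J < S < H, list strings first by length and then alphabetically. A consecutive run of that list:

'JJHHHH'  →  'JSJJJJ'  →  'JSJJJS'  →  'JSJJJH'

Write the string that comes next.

JSJJSJ

Find the rightmost character of JSJJJH below H, bump it to the next letter, and reset everything to its right to J.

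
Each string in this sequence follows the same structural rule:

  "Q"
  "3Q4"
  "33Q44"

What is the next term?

Every step adds 3 to the front and 4 to the end of the previous string.
So the next term is 3·33Q44·4.

333Q444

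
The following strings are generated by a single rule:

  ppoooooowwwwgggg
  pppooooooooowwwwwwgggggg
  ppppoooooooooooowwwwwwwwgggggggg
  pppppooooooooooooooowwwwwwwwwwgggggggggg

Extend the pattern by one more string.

ppppppoooooooooooooooooowwwwwwwwwwwwgggggggggggg

Term n consists of n+1 p's, followed by 3n+3 o's, followed by 2n+2 w's, followed by 2n+2 g's (n = 1, 2, …).
Setting n = 5 gives 6, 18, 12, 12 characters in each block.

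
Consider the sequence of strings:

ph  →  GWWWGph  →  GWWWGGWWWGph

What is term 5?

GWWWGGWWWGGWWWGGWWWGph

The strings grow by a fixed prefix GWWWG each time.
From GWWWGGWWWGph, 2 further steps: GWWWGGWWWGph → GWWWGGWWWGGWWWGph → (answer).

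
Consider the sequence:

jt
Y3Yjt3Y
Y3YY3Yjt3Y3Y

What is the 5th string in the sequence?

Every step adds Y3Y to the front and 3Y to the end of the previous string.
From Y3YY3Yjt3Y3Y, 2 further steps: Y3YY3Yjt3Y3Y → Y3YY3YY3Yjt3Y3Y3Y → (answer).

Y3YY3YY3YY3Yjt3Y3Y3Y3Y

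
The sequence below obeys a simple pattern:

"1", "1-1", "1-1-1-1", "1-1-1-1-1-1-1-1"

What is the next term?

1-1-1-1-1-1-1-1-1-1-1-1-1-1-1-1

Each string is two copies of the previous one joined by '-'.
One more doubling of 1-1-1-1-1-1-1-1 gives the answer.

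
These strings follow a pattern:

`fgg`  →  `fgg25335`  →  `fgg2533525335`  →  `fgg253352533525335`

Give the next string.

The strings grow by a fixed suffix 25335 each time.
Applying this once more to fgg253352533525335:

fgg25335253352533525335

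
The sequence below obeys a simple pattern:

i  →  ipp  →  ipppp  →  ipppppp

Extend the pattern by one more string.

Each term is the previous one with pp appended.
Applying this once more to ipppppp:

ipppppppp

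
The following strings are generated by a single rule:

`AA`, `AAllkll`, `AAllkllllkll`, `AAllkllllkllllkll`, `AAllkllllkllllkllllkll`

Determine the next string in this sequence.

The strings grow by a fixed suffix llkll each time.
One more step from AAllkllllkllllkllllkll gives the answer.

AAllkllllkllllkllllkllllkll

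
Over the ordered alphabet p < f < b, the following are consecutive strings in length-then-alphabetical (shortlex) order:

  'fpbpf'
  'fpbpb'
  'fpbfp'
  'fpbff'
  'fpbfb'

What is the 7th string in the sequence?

fpbbf

Continuing the enumeration 2 steps past fpbfb: fpbfb → fpbbp → (answer).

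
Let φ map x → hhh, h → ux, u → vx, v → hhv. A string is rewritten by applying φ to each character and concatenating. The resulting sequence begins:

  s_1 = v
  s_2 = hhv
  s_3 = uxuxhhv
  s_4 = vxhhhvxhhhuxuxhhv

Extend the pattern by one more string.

Replace each of the 17 characters of vxhhhvxhhhuxuxhhv in place — hhv hhh ux ux ux hhv hhh ux ux ux vx hhh vx hhh ux ux hhv — and concatenate.

hhvhhhuxuxuxhhvhhhuxuxuxvxhhhvxhhhuxuxhhv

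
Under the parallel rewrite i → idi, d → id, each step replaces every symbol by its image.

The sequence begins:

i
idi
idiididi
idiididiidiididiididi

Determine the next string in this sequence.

φ(idiididiidiididiididi) expands symbol-by-symbol to idi id idi idi id idi id idi idi id idi idi id idi id idi idi id idi id idi; joining the 21 pieces gives the next term.

idiididiidiididiididiidiididiidiididiididiidiididiididi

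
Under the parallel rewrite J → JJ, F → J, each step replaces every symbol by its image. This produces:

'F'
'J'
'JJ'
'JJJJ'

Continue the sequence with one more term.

Rewriting each symbol of JJJJ: J→JJ, J→JJ, J→JJ, J→JJ, which concatenates to JJ JJ JJ JJ.

JJJJJJJJ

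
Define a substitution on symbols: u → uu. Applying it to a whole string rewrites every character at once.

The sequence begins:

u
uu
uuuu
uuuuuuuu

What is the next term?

Expanding uuuuuuuu: u→uu, u→uu, u→uu, u→uu, u→uu, u→uu, u→uu, u→uu. Concatenated: uu uu uu uu uu uu uu uu.

uuuuuuuuuuuuuuuu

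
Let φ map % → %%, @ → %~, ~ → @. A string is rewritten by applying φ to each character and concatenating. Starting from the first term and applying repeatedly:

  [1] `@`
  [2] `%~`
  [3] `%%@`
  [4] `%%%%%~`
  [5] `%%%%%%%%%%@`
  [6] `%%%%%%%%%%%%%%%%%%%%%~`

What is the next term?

φ(%%%%%%%%%%%%%%%%%%%%%~) expands symbol-by-symbol to %% %% %% %% %% %% %% %% %% %% %% %% %% %% %% %% %% %% %% %% %% @; joining the 22 pieces gives the next term.

%%%%%%%%%%%%%%%%%%%%%%%%%%%%%%%%%%%%%%%%%%@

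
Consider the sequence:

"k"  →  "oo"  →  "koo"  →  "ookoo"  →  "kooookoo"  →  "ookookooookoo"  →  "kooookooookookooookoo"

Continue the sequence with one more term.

This is a Fibonacci-style word recurrence s(k) = s(k−2)·s(k−1): e.g. k·oo = koo.
The next term joins ookookooookoo and kooookooookookooookoo.

ookookooookookooookooookookooookoo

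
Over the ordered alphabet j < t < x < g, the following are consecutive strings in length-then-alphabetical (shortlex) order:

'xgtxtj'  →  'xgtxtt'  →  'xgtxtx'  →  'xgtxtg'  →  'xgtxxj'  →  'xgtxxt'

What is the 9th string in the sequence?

xgtxgj

Stepping forward 3 times from xgtxxt: xgtxxt → xgtxxx → xgtxxg, then the target.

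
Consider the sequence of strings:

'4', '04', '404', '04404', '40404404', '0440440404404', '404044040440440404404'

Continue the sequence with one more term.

Each term (from the third on) is the two preceding terms concatenated in order: term 3 = 4·04 = 404.
The next term joins 0440440404404 and 404044040440440404404.

0440440404404404044040440440404404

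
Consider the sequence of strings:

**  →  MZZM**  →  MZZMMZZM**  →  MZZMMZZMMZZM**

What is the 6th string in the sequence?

MZZMMZZMMZZMMZZMMZZM**

Every step adds MZZM at the front: s(k+1) = MZZM·s(k).
From MZZMMZZMMZZM**, 2 further steps: MZZMMZZMMZZM** → MZZMMZZMMZZMMZZM** → (answer).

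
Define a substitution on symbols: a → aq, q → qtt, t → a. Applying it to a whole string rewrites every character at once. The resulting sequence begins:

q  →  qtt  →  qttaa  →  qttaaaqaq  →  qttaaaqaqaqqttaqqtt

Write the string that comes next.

qttaaaqaqaqqttaqqttaqqttqttaaaqqttqttaa

Replace each of the 19 characters of qttaaaqaqaqqttaqqtt in place — qtt a a aq aq aq qtt aq qtt aq qtt qtt a a aq qtt qtt a a — and concatenate.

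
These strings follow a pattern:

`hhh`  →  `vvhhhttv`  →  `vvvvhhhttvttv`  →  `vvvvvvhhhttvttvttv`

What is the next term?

vvvvvvvvhhhttvttvttvttv

Each term wraps the previous one in vv on the left and ttv on the right.
One more step from vvvvvvhhhttvttvttv gives the answer.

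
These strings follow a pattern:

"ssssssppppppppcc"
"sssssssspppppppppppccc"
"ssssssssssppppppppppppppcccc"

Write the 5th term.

Each string has the form s^{2n+2} p^{3n+2} c^{n}, where the shown terms are n = 2, 3, 4.
For term 5, n = 6, so the run lengths are 14, 20, 6.

ssssssssssssssppppppppppppppppppppcccccc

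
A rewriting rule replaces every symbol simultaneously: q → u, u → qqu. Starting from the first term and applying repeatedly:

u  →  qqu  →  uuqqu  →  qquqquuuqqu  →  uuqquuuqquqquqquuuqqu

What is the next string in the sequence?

Rewriting the 21 symbols of uuqquuuqquqquqquuuqqu one by one yields qqu qqu u u qqu qqu qqu u u qqu u u qqu u u qqu qqu qqu u u qqu; concatenated:

qquqquuuqquqquqquuuqquuuqquuuqquqquqquuuqqu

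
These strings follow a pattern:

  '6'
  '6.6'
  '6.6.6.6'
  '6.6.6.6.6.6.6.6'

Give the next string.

Each string is two copies of the previous one joined by '.'.
So the next term is two copies of 6.6.6.6.6.6.6.6 with '.' between the halves.

6.6.6.6.6.6.6.6.6.6.6.6.6.6.6.6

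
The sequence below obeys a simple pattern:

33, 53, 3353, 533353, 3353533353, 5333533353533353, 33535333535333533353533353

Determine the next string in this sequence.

533353335353335333535333535333533353533353

Each term (from the third on) is the two preceding terms concatenated in order: term 3 = 33·53 = 3353.
Continuing: 5333533353533353 · 33535333535333533353533353 gives term 8.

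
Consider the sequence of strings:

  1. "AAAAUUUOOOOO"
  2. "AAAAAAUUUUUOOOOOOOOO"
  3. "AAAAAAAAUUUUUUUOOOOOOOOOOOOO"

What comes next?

AAAAAAAAAAUUUUUUUUUOOOOOOOOOOOOOOOOO

Each string has the form A^{2n+2} U^{2n+1} O^{4n+1} (n = 1, 2, …).
Setting n = 4 gives 10, 9, 17 characters in each block.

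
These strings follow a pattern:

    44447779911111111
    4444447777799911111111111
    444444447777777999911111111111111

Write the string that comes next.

44444444447777777779999911111111111111111

Term n consists of 2n 4's, followed by 2n-1 7's, followed by n 9's, followed by 3n+2 1's, where the shown terms are n = 2, 3, 4.
Setting n = 5 gives 10, 9, 5, 17 characters in each block.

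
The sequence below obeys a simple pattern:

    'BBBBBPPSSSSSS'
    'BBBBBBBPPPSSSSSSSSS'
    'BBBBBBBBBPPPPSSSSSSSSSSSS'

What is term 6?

BBBBBBBBBBBBBBBPPPPPPPSSSSSSSSSSSSSSSSSSSSS

Term n consists of 2n+1 B's, followed by n P's, followed by 3n S's, where the shown terms are n = 2, 3, 4.
For term 6, n = 7, so the run lengths are 15, 7, 21.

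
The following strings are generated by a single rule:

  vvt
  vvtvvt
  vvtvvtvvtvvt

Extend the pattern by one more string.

Each string is two copies of the previous one concatenated.
Doubling vvtvvtvvtvvt:

vvtvvtvvtvvtvvtvvtvvtvvt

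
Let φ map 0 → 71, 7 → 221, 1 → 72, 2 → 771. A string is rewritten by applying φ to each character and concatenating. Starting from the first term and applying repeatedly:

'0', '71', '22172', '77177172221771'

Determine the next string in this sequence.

22122172221221722217717717717222122172

φ(77177172221771) expands symbol-by-symbol to 221 221 72 221 221 72 221 771 771 771 72 221 221 72; joining the 14 pieces gives the next term.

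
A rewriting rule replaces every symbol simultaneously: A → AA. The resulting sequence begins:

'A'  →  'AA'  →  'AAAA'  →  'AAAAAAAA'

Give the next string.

Apply φ to AAAAAAAA symbol by symbol: A→AA, A→AA, A→AA, A→AA, A→AA, A→AA, A→AA, A→AA; joined: AA AA AA AA AA AA AA AA.

AAAAAAAAAAAAAAAA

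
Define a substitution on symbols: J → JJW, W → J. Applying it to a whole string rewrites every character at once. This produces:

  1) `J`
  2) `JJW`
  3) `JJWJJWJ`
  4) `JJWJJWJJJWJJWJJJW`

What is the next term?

Rewriting the 17 symbols of JJWJJWJJJWJJWJJJW one by one yields JJW JJW J JJW JJW J JJW JJW JJW J JJW JJW J JJW JJW JJW J; concatenated:

JJWJJWJJJWJJWJJJWJJWJJWJJJWJJWJJJWJJWJJWJ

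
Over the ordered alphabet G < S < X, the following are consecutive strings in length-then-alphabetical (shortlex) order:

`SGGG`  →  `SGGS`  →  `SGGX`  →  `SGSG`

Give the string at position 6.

SGSX

Stepping forward 2 times from SGSG: SGSG → SGSS, then the target.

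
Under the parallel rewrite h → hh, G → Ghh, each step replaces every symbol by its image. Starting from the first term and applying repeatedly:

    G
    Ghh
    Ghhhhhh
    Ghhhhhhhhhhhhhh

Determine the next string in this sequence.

Applying the rule to each of the 15 symbols of Ghhhhhhhhhhhhhh gives the pieces Ghh hh hh hh hh hh hh hh hh hh hh hh hh hh hh, which concatenate to the answer.

Ghhhhhhhhhhhhhhhhhhhhhhhhhhhhhh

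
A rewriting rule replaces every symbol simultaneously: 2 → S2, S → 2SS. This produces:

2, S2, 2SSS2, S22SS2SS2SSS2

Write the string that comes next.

Rewriting the 13 symbols of S22SS2SS2SSS2 one by one yields 2SS S2 S2 2SS 2SS S2 2SS 2SS S2 2SS 2SS 2SS S2; concatenated:

2SSS2S22SS2SSS22SS2SSS22SS2SS2SSS2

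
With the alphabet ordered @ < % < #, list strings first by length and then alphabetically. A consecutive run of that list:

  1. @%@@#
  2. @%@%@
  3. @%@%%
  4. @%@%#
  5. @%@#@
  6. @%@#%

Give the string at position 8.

@%%@@

Stepping forward 2 times from @%@#%: @%@#% → @%@##, then the target.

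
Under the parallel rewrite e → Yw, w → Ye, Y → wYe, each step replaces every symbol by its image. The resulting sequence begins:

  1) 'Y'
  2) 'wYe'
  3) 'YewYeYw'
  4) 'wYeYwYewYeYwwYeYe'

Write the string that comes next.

Replace each of the 17 characters of wYeYwYewYeYwwYeYe in place — Ye wYe Yw wYe Ye wYe Yw Ye wYe Yw wYe Ye Ye wYe Yw wYe Yw — and concatenate.

YewYeYwwYeYewYeYwYewYeYwwYeYeYewYeYwwYeYw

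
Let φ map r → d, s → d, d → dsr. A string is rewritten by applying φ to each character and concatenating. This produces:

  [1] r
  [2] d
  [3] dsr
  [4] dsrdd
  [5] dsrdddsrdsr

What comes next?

Expanding dsrdddsrdsr: d→dsr, s→d, r→d, d→dsr, d→dsr, d→dsr, s→d, r→d, d→dsr, s→d, r→d. Concatenated: dsr d d dsr dsr dsr d d dsr d d.

dsrdddsrdsrdsrdddsrdd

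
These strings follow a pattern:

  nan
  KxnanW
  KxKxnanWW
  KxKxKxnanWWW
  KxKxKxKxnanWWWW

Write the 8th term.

Every step adds Kx to the front and W to the end of the previous string.
From KxKxKxKxnanWWWW, 3 further steps: KxKxKxKxnanWWWW → KxKxKxKxKxnanWWWWW → KxKxKxKxKxKxnanWWWWWW → (answer).

KxKxKxKxKxKxKxnanWWWWWWW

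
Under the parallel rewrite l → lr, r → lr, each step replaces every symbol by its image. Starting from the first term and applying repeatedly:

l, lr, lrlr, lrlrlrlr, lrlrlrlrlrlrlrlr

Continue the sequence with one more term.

lrlrlrlrlrlrlrlrlrlrlrlrlrlrlrlr

φ(lrlrlrlrlrlrlrlr) expands symbol-by-symbol to lr lr lr lr lr lr lr lr lr lr lr lr lr lr lr lr; joining the 16 pieces gives the next term.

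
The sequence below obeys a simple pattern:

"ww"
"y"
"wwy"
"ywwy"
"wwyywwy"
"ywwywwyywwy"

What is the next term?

wwyywwyywwywwyywwy

From term 3 onward, concatenate the second-to-last term with the last: ww·y = wwy, y·wwy = ywwy, …
So term 7 is wwyywwy·ywwywwyywwy.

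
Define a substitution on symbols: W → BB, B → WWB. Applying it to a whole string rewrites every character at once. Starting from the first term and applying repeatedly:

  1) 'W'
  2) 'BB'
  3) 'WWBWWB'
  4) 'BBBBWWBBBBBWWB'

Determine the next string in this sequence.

Rewriting the 14 symbols of BBBBWWBBBBBWWB one by one yields WWB WWB WWB WWB BB BB WWB WWB WWB WWB WWB BB BB WWB; concatenated:

WWBWWBWWBWWBBBBBWWBWWBWWBWWBWWBBBBBWWB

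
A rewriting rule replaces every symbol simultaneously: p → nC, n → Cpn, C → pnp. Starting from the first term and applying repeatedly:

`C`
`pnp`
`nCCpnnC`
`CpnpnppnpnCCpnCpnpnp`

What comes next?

Replace each of the 20 characters of CpnpnppnpnCCpnCpnpnp in place — pnp nC Cpn nC Cpn nC nC Cpn nC Cpn pnp pnp nC Cpn pnp nC Cpn nC Cpn nC — and concatenate.

pnpnCCpnnCCpnnCnCCpnnCCpnpnppnpnCCpnpnpnCCpnnCCpnnC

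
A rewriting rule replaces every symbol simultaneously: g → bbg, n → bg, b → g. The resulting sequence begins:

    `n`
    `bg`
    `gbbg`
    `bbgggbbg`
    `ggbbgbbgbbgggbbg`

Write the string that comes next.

bbgbbgggbbgggbbgggbbgbbgbbgggbbg

φ(ggbbgbbgbbgggbbg) expands symbol-by-symbol to bbg bbg g g bbg g g bbg g g bbg bbg bbg g g bbg; joining the 16 pieces gives the next term.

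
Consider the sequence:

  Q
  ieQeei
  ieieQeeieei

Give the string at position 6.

Each term wraps the previous one in ie on the left and eei on the right.
From ieieQeeieei, 3 further steps: ieieQeeieei → ieieieQeeieeieei → ieieieieQeeieeieeieei → (answer).

ieieieieieQeeieeieeieeieei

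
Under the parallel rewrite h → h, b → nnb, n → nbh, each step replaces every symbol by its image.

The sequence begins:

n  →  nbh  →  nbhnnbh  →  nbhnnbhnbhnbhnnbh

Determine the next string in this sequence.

nbhnnbhnbhnbhnnbhnbhnnbhnbhnnbhnbhnbhnnbh

Replace each of the 17 characters of nbhnnbhnbhnbhnnbh in place — nbh nnb h nbh nbh nnb h nbh nnb h nbh nnb h nbh nbh nnb h — and concatenate.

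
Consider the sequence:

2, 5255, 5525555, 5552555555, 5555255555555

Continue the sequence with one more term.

s(k+1) = 5·s(k)·55, so each term gains 5 as a prefix and 55 as a suffix.
Applying this once more to 5555255555555:

5555525555555555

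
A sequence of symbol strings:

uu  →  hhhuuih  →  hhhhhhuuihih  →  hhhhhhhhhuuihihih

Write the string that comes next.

s(k+1) = hhh·s(k)·ih, so each term gains hhh as a prefix and ih as a suffix.
Applying this once more to hhhhhhhhhuuihihih:

hhhhhhhhhhhhuuihihihih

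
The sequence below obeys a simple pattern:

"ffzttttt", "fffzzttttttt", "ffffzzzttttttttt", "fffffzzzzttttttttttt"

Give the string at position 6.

fffffffzzzzzzttttttttttttttt

Reading off run lengths: f runs 2, 3, 4, 5; z runs 1, 2, 3, 4; t runs 5, 7, 9, 11 — each is linear in n, where the shown terms are n = 2, 3, 4, 5.
At n = 7 the blocks have lengths 7, 6, 15.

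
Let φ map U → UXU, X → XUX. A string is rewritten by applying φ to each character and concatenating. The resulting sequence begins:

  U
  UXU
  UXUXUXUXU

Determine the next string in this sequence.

UXUXUXUXUXUXUXUXUXUXUXUXUXU

Expanding UXUXUXUXU: U→UXU, X→XUX, U→UXU, X→XUX, U→UXU, X→XUX, U→UXU, X→XUX, U→UXU. Concatenated: UXU XUX UXU XUX UXU XUX UXU XUX UXU.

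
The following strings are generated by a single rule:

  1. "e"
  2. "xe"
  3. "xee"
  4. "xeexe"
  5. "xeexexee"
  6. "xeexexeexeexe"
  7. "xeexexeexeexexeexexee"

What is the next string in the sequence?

This is a Fibonacci-style word recurrence s(k) = s(k−1)·s(k−2): e.g. xe·e = xee.
Continuing: xeexexeexeexexeexexee · xeexexeexeexe gives term 8.

xeexexeexeexexeexexeexeexexeexeexe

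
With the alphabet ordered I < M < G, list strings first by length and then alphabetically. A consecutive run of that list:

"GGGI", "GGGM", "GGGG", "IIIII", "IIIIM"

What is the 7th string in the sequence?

IIIMI

Advancing 2 positions from IIIIM through IIIIM → IIIIG reaches term 7.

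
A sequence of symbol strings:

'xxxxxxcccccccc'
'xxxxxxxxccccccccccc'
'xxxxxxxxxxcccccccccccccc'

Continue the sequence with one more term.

xxxxxxxxxxxxccccccccccccccccc

Reading off run lengths: x runs 6, 8, 10; c runs 8, 11, 14 — each is linear in n, where the shown terms are n = 2, 3, 4.
At n = 5 the blocks have lengths 12, 17.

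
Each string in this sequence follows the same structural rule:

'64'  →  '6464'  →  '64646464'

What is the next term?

Each string is two copies of the previous one concatenated.
Doubling 64646464:

6464646464646464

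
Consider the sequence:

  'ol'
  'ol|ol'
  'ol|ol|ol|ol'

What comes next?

Each string is two copies of the previous one joined by '|'.
So the next term is two copies of ol|ol|ol|ol with '|' between the halves.

ol|ol|ol|ol|ol|ol|ol|ol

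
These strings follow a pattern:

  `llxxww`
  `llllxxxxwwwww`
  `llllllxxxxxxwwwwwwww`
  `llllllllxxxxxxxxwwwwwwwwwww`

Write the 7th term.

llllllllllllllxxxxxxxxxxxxxxwwwwwwwwwwwwwwwwwwww

The n-th term is 2n l's then 2n x's then 3n-1 w's (n = 1, 2, …).
At n = 7 the blocks have lengths 14, 14, 20.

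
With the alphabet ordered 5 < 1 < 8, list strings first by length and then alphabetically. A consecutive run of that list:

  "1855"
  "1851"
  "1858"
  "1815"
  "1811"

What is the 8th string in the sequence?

Advancing 3 positions from 1811 through 1811 → 1818 → 1885 reaches term 8.

1881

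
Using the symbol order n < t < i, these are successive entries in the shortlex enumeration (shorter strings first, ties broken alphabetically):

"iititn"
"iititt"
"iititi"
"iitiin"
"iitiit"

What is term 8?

Stepping forward 3 times from iitiit: iitiit → iitiii → iiinnn, then the target.

iiinnt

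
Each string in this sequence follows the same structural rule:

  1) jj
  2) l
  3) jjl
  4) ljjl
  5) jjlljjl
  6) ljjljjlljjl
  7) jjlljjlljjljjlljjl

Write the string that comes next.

ljjljjlljjljjlljjlljjljjlljjl

This is a Fibonacci-style word recurrence s(k) = s(k−2)·s(k−1): e.g. jj·l = jjl.
Continuing: ljjljjlljjl · jjlljjlljjljjlljjl gives term 8.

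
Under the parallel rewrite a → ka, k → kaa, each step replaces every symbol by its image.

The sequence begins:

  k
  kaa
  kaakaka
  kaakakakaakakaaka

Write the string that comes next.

Replace each of the 17 characters of kaakakakaakakaaka in place — kaa ka ka kaa ka kaa ka kaa ka ka kaa ka kaa ka ka kaa ka — and concatenate.

kaakakakaakakaakakaakakakaakakaakakakaaka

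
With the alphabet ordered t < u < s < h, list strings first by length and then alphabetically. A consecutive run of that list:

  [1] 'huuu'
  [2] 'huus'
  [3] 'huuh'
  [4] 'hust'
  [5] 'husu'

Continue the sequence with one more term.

huss

Treat husu as a base-4 numeral over the given alphabet and add one, carrying through any trailing h's.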